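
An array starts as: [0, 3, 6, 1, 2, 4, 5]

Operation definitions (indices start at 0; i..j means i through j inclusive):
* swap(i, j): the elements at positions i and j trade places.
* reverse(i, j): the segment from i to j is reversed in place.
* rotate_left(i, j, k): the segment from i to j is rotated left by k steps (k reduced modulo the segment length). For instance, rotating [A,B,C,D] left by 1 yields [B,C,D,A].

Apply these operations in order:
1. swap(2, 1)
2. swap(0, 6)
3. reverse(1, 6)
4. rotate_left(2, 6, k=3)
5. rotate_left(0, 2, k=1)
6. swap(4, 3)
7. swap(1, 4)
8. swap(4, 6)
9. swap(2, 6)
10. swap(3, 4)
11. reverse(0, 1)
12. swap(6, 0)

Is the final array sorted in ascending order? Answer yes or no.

After 1 (swap(2, 1)): [0, 6, 3, 1, 2, 4, 5]
After 2 (swap(0, 6)): [5, 6, 3, 1, 2, 4, 0]
After 3 (reverse(1, 6)): [5, 0, 4, 2, 1, 3, 6]
After 4 (rotate_left(2, 6, k=3)): [5, 0, 3, 6, 4, 2, 1]
After 5 (rotate_left(0, 2, k=1)): [0, 3, 5, 6, 4, 2, 1]
After 6 (swap(4, 3)): [0, 3, 5, 4, 6, 2, 1]
After 7 (swap(1, 4)): [0, 6, 5, 4, 3, 2, 1]
After 8 (swap(4, 6)): [0, 6, 5, 4, 1, 2, 3]
After 9 (swap(2, 6)): [0, 6, 3, 4, 1, 2, 5]
After 10 (swap(3, 4)): [0, 6, 3, 1, 4, 2, 5]
After 11 (reverse(0, 1)): [6, 0, 3, 1, 4, 2, 5]
After 12 (swap(6, 0)): [5, 0, 3, 1, 4, 2, 6]

Answer: no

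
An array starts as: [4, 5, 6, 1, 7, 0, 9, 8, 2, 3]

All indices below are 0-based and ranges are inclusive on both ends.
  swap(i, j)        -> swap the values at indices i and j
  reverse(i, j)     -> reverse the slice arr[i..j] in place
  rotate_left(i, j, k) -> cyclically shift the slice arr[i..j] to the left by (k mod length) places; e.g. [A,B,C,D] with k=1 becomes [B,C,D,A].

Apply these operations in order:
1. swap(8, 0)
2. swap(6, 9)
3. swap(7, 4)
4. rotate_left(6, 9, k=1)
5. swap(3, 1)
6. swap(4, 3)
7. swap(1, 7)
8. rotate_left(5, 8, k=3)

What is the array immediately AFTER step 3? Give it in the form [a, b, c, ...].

Answer: [2, 5, 6, 1, 8, 0, 3, 7, 4, 9]

Derivation:
After 1 (swap(8, 0)): [2, 5, 6, 1, 7, 0, 9, 8, 4, 3]
After 2 (swap(6, 9)): [2, 5, 6, 1, 7, 0, 3, 8, 4, 9]
After 3 (swap(7, 4)): [2, 5, 6, 1, 8, 0, 3, 7, 4, 9]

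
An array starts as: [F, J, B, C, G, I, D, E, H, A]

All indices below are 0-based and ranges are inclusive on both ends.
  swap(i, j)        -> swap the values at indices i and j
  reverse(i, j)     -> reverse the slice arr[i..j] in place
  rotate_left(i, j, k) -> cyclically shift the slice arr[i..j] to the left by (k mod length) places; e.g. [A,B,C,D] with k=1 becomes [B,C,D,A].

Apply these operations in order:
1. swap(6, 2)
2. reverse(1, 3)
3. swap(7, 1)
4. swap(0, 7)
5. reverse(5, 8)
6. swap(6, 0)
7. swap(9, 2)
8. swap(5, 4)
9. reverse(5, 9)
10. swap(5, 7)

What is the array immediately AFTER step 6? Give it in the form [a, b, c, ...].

After 1 (swap(6, 2)): [F, J, D, C, G, I, B, E, H, A]
After 2 (reverse(1, 3)): [F, C, D, J, G, I, B, E, H, A]
After 3 (swap(7, 1)): [F, E, D, J, G, I, B, C, H, A]
After 4 (swap(0, 7)): [C, E, D, J, G, I, B, F, H, A]
After 5 (reverse(5, 8)): [C, E, D, J, G, H, F, B, I, A]
After 6 (swap(6, 0)): [F, E, D, J, G, H, C, B, I, A]

Answer: [F, E, D, J, G, H, C, B, I, A]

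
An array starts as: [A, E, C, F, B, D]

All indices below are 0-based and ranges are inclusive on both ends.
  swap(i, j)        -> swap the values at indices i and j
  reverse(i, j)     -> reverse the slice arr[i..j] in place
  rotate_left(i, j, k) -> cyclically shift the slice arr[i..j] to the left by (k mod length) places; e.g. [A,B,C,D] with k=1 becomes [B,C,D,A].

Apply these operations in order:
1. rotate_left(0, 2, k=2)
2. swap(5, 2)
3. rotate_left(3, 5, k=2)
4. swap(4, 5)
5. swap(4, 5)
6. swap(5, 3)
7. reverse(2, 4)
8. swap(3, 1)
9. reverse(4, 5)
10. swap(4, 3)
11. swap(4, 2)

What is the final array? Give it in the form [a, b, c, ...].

Answer: [C, B, A, E, F, D]

Derivation:
After 1 (rotate_left(0, 2, k=2)): [C, A, E, F, B, D]
After 2 (swap(5, 2)): [C, A, D, F, B, E]
After 3 (rotate_left(3, 5, k=2)): [C, A, D, E, F, B]
After 4 (swap(4, 5)): [C, A, D, E, B, F]
After 5 (swap(4, 5)): [C, A, D, E, F, B]
After 6 (swap(5, 3)): [C, A, D, B, F, E]
After 7 (reverse(2, 4)): [C, A, F, B, D, E]
After 8 (swap(3, 1)): [C, B, F, A, D, E]
After 9 (reverse(4, 5)): [C, B, F, A, E, D]
After 10 (swap(4, 3)): [C, B, F, E, A, D]
After 11 (swap(4, 2)): [C, B, A, E, F, D]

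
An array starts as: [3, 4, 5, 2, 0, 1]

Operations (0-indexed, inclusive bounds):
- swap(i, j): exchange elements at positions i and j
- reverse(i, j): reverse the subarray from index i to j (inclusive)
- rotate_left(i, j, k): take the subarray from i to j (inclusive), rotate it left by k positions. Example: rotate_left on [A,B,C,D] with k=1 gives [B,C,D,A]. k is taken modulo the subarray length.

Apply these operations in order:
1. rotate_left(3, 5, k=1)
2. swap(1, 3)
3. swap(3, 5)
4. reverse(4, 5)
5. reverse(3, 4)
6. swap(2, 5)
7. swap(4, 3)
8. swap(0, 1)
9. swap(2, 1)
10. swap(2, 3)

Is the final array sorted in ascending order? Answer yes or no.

After 1 (rotate_left(3, 5, k=1)): [3, 4, 5, 0, 1, 2]
After 2 (swap(1, 3)): [3, 0, 5, 4, 1, 2]
After 3 (swap(3, 5)): [3, 0, 5, 2, 1, 4]
After 4 (reverse(4, 5)): [3, 0, 5, 2, 4, 1]
After 5 (reverse(3, 4)): [3, 0, 5, 4, 2, 1]
After 6 (swap(2, 5)): [3, 0, 1, 4, 2, 5]
After 7 (swap(4, 3)): [3, 0, 1, 2, 4, 5]
After 8 (swap(0, 1)): [0, 3, 1, 2, 4, 5]
After 9 (swap(2, 1)): [0, 1, 3, 2, 4, 5]
After 10 (swap(2, 3)): [0, 1, 2, 3, 4, 5]

Answer: yes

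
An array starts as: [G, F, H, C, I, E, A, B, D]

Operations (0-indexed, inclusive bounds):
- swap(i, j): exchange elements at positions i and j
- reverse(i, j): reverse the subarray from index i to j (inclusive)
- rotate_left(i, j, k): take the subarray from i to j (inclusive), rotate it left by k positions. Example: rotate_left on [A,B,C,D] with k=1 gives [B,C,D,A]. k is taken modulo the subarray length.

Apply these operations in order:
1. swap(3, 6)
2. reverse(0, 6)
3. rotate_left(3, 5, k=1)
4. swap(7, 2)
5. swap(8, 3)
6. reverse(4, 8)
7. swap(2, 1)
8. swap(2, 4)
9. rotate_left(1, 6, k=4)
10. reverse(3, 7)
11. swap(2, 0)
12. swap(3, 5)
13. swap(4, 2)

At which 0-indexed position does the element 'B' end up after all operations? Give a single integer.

After 1 (swap(3, 6)): [G, F, H, A, I, E, C, B, D]
After 2 (reverse(0, 6)): [C, E, I, A, H, F, G, B, D]
After 3 (rotate_left(3, 5, k=1)): [C, E, I, H, F, A, G, B, D]
After 4 (swap(7, 2)): [C, E, B, H, F, A, G, I, D]
After 5 (swap(8, 3)): [C, E, B, D, F, A, G, I, H]
After 6 (reverse(4, 8)): [C, E, B, D, H, I, G, A, F]
After 7 (swap(2, 1)): [C, B, E, D, H, I, G, A, F]
After 8 (swap(2, 4)): [C, B, H, D, E, I, G, A, F]
After 9 (rotate_left(1, 6, k=4)): [C, I, G, B, H, D, E, A, F]
After 10 (reverse(3, 7)): [C, I, G, A, E, D, H, B, F]
After 11 (swap(2, 0)): [G, I, C, A, E, D, H, B, F]
After 12 (swap(3, 5)): [G, I, C, D, E, A, H, B, F]
After 13 (swap(4, 2)): [G, I, E, D, C, A, H, B, F]

Answer: 7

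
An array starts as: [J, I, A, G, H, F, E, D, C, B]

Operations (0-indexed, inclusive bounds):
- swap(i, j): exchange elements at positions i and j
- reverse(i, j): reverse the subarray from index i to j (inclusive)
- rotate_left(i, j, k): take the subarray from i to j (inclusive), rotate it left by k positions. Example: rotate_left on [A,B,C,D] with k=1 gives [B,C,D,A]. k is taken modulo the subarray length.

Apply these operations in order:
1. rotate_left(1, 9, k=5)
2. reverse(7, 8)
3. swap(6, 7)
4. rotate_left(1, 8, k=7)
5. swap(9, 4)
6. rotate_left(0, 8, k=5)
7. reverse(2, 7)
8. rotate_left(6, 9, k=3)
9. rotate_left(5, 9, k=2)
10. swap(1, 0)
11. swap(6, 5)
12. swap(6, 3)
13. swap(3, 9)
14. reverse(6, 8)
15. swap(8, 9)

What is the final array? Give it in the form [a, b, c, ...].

After 1 (rotate_left(1, 9, k=5)): [J, E, D, C, B, I, A, G, H, F]
After 2 (reverse(7, 8)): [J, E, D, C, B, I, A, H, G, F]
After 3 (swap(6, 7)): [J, E, D, C, B, I, H, A, G, F]
After 4 (rotate_left(1, 8, k=7)): [J, G, E, D, C, B, I, H, A, F]
After 5 (swap(9, 4)): [J, G, E, D, F, B, I, H, A, C]
After 6 (rotate_left(0, 8, k=5)): [B, I, H, A, J, G, E, D, F, C]
After 7 (reverse(2, 7)): [B, I, D, E, G, J, A, H, F, C]
After 8 (rotate_left(6, 9, k=3)): [B, I, D, E, G, J, C, A, H, F]
After 9 (rotate_left(5, 9, k=2)): [B, I, D, E, G, A, H, F, J, C]
After 10 (swap(1, 0)): [I, B, D, E, G, A, H, F, J, C]
After 11 (swap(6, 5)): [I, B, D, E, G, H, A, F, J, C]
After 12 (swap(6, 3)): [I, B, D, A, G, H, E, F, J, C]
After 13 (swap(3, 9)): [I, B, D, C, G, H, E, F, J, A]
After 14 (reverse(6, 8)): [I, B, D, C, G, H, J, F, E, A]
After 15 (swap(8, 9)): [I, B, D, C, G, H, J, F, A, E]

Answer: [I, B, D, C, G, H, J, F, A, E]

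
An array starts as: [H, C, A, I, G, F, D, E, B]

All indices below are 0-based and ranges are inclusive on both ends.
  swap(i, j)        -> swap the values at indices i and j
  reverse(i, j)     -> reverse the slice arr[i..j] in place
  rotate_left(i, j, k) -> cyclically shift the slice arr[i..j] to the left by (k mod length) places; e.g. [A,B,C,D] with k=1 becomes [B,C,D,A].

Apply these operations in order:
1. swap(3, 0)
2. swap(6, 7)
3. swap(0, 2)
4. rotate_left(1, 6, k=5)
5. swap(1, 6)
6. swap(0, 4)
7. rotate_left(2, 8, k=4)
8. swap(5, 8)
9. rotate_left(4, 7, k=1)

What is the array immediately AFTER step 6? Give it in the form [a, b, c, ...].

Answer: [H, F, C, I, A, G, E, D, B]

Derivation:
After 1 (swap(3, 0)): [I, C, A, H, G, F, D, E, B]
After 2 (swap(6, 7)): [I, C, A, H, G, F, E, D, B]
After 3 (swap(0, 2)): [A, C, I, H, G, F, E, D, B]
After 4 (rotate_left(1, 6, k=5)): [A, E, C, I, H, G, F, D, B]
After 5 (swap(1, 6)): [A, F, C, I, H, G, E, D, B]
After 6 (swap(0, 4)): [H, F, C, I, A, G, E, D, B]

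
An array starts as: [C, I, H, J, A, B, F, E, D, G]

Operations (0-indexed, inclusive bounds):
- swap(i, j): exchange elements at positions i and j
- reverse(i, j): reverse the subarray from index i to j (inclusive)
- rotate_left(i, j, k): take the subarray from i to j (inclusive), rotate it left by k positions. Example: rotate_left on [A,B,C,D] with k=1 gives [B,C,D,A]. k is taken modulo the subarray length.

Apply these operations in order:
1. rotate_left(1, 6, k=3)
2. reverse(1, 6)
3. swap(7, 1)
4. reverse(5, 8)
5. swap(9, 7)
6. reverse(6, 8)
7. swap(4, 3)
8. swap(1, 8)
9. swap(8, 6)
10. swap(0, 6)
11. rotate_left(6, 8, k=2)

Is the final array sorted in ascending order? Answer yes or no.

Answer: no

Derivation:
After 1 (rotate_left(1, 6, k=3)): [C, A, B, F, I, H, J, E, D, G]
After 2 (reverse(1, 6)): [C, J, H, I, F, B, A, E, D, G]
After 3 (swap(7, 1)): [C, E, H, I, F, B, A, J, D, G]
After 4 (reverse(5, 8)): [C, E, H, I, F, D, J, A, B, G]
After 5 (swap(9, 7)): [C, E, H, I, F, D, J, G, B, A]
After 6 (reverse(6, 8)): [C, E, H, I, F, D, B, G, J, A]
After 7 (swap(4, 3)): [C, E, H, F, I, D, B, G, J, A]
After 8 (swap(1, 8)): [C, J, H, F, I, D, B, G, E, A]
After 9 (swap(8, 6)): [C, J, H, F, I, D, E, G, B, A]
After 10 (swap(0, 6)): [E, J, H, F, I, D, C, G, B, A]
After 11 (rotate_left(6, 8, k=2)): [E, J, H, F, I, D, B, C, G, A]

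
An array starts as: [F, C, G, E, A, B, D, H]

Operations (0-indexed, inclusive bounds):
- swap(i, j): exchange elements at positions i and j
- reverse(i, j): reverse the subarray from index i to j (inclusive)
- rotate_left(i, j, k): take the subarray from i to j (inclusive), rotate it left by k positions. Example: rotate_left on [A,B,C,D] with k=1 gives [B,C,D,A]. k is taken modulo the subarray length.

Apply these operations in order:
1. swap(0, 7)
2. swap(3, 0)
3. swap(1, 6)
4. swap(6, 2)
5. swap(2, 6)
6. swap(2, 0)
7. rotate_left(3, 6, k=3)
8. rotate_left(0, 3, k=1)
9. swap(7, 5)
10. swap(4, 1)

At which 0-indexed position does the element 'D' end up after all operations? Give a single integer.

Answer: 0

Derivation:
After 1 (swap(0, 7)): [H, C, G, E, A, B, D, F]
After 2 (swap(3, 0)): [E, C, G, H, A, B, D, F]
After 3 (swap(1, 6)): [E, D, G, H, A, B, C, F]
After 4 (swap(6, 2)): [E, D, C, H, A, B, G, F]
After 5 (swap(2, 6)): [E, D, G, H, A, B, C, F]
After 6 (swap(2, 0)): [G, D, E, H, A, B, C, F]
After 7 (rotate_left(3, 6, k=3)): [G, D, E, C, H, A, B, F]
After 8 (rotate_left(0, 3, k=1)): [D, E, C, G, H, A, B, F]
After 9 (swap(7, 5)): [D, E, C, G, H, F, B, A]
After 10 (swap(4, 1)): [D, H, C, G, E, F, B, A]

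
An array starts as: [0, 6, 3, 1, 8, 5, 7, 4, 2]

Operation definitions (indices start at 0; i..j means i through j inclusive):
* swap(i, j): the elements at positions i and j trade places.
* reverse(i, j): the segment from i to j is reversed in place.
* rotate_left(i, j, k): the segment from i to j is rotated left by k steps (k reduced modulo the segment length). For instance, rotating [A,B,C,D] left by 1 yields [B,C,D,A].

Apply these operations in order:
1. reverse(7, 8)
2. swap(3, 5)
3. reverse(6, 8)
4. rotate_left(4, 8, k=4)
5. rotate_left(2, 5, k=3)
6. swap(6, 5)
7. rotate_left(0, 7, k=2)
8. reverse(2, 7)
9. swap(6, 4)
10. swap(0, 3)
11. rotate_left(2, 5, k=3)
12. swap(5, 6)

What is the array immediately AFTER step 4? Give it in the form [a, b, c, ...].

After 1 (reverse(7, 8)): [0, 6, 3, 1, 8, 5, 7, 2, 4]
After 2 (swap(3, 5)): [0, 6, 3, 5, 8, 1, 7, 2, 4]
After 3 (reverse(6, 8)): [0, 6, 3, 5, 8, 1, 4, 2, 7]
After 4 (rotate_left(4, 8, k=4)): [0, 6, 3, 5, 7, 8, 1, 4, 2]

Answer: [0, 6, 3, 5, 7, 8, 1, 4, 2]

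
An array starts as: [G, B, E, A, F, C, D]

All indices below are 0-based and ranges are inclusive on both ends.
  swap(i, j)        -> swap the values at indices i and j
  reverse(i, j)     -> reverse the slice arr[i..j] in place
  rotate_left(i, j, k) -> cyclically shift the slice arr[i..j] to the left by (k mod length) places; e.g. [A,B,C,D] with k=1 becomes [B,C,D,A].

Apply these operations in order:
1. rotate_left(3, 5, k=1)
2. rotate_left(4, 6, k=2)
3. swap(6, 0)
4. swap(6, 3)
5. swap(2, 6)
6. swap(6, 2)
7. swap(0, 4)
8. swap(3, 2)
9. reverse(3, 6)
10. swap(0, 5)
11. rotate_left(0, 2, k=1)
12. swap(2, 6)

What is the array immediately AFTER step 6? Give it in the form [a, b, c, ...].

Answer: [A, B, E, G, D, C, F]

Derivation:
After 1 (rotate_left(3, 5, k=1)): [G, B, E, F, C, A, D]
After 2 (rotate_left(4, 6, k=2)): [G, B, E, F, D, C, A]
After 3 (swap(6, 0)): [A, B, E, F, D, C, G]
After 4 (swap(6, 3)): [A, B, E, G, D, C, F]
After 5 (swap(2, 6)): [A, B, F, G, D, C, E]
After 6 (swap(6, 2)): [A, B, E, G, D, C, F]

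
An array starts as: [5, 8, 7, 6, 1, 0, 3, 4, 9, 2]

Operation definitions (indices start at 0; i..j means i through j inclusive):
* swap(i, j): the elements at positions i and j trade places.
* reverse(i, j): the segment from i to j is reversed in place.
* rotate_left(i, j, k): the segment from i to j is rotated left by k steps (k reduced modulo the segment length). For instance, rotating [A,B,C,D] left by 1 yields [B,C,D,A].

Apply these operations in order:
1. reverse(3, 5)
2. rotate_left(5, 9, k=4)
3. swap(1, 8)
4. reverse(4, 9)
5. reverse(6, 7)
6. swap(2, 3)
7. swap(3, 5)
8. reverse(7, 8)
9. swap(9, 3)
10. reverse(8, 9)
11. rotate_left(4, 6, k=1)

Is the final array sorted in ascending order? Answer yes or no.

After 1 (reverse(3, 5)): [5, 8, 7, 0, 1, 6, 3, 4, 9, 2]
After 2 (rotate_left(5, 9, k=4)): [5, 8, 7, 0, 1, 2, 6, 3, 4, 9]
After 3 (swap(1, 8)): [5, 4, 7, 0, 1, 2, 6, 3, 8, 9]
After 4 (reverse(4, 9)): [5, 4, 7, 0, 9, 8, 3, 6, 2, 1]
After 5 (reverse(6, 7)): [5, 4, 7, 0, 9, 8, 6, 3, 2, 1]
After 6 (swap(2, 3)): [5, 4, 0, 7, 9, 8, 6, 3, 2, 1]
After 7 (swap(3, 5)): [5, 4, 0, 8, 9, 7, 6, 3, 2, 1]
After 8 (reverse(7, 8)): [5, 4, 0, 8, 9, 7, 6, 2, 3, 1]
After 9 (swap(9, 3)): [5, 4, 0, 1, 9, 7, 6, 2, 3, 8]
After 10 (reverse(8, 9)): [5, 4, 0, 1, 9, 7, 6, 2, 8, 3]
After 11 (rotate_left(4, 6, k=1)): [5, 4, 0, 1, 7, 6, 9, 2, 8, 3]

Answer: no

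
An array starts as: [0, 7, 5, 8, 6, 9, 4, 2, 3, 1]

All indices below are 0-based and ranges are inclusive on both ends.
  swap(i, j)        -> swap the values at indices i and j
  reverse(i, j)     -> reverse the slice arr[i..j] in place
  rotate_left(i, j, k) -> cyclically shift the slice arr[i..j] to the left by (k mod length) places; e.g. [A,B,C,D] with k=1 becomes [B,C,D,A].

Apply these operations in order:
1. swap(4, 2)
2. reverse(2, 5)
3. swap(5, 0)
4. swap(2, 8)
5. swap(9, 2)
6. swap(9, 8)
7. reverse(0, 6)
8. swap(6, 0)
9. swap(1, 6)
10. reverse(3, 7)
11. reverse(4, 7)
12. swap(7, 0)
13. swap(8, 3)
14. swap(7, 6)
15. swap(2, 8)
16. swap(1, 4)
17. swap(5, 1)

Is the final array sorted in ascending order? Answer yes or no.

Answer: yes

Derivation:
After 1 (swap(4, 2)): [0, 7, 6, 8, 5, 9, 4, 2, 3, 1]
After 2 (reverse(2, 5)): [0, 7, 9, 5, 8, 6, 4, 2, 3, 1]
After 3 (swap(5, 0)): [6, 7, 9, 5, 8, 0, 4, 2, 3, 1]
After 4 (swap(2, 8)): [6, 7, 3, 5, 8, 0, 4, 2, 9, 1]
After 5 (swap(9, 2)): [6, 7, 1, 5, 8, 0, 4, 2, 9, 3]
After 6 (swap(9, 8)): [6, 7, 1, 5, 8, 0, 4, 2, 3, 9]
After 7 (reverse(0, 6)): [4, 0, 8, 5, 1, 7, 6, 2, 3, 9]
After 8 (swap(6, 0)): [6, 0, 8, 5, 1, 7, 4, 2, 3, 9]
After 9 (swap(1, 6)): [6, 4, 8, 5, 1, 7, 0, 2, 3, 9]
After 10 (reverse(3, 7)): [6, 4, 8, 2, 0, 7, 1, 5, 3, 9]
After 11 (reverse(4, 7)): [6, 4, 8, 2, 5, 1, 7, 0, 3, 9]
After 12 (swap(7, 0)): [0, 4, 8, 2, 5, 1, 7, 6, 3, 9]
After 13 (swap(8, 3)): [0, 4, 8, 3, 5, 1, 7, 6, 2, 9]
After 14 (swap(7, 6)): [0, 4, 8, 3, 5, 1, 6, 7, 2, 9]
After 15 (swap(2, 8)): [0, 4, 2, 3, 5, 1, 6, 7, 8, 9]
After 16 (swap(1, 4)): [0, 5, 2, 3, 4, 1, 6, 7, 8, 9]
After 17 (swap(5, 1)): [0, 1, 2, 3, 4, 5, 6, 7, 8, 9]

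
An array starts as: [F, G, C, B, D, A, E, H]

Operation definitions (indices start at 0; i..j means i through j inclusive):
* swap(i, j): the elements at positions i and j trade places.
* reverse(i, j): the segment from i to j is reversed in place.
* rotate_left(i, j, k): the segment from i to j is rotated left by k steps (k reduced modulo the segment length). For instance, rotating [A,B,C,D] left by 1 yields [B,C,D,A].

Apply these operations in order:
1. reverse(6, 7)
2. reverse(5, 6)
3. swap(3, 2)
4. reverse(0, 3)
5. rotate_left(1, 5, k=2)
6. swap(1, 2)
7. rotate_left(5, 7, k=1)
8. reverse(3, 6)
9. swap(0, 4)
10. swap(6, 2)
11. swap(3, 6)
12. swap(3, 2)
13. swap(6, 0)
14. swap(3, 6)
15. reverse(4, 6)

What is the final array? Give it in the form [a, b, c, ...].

After 1 (reverse(6, 7)): [F, G, C, B, D, A, H, E]
After 2 (reverse(5, 6)): [F, G, C, B, D, H, A, E]
After 3 (swap(3, 2)): [F, G, B, C, D, H, A, E]
After 4 (reverse(0, 3)): [C, B, G, F, D, H, A, E]
After 5 (rotate_left(1, 5, k=2)): [C, F, D, H, B, G, A, E]
After 6 (swap(1, 2)): [C, D, F, H, B, G, A, E]
After 7 (rotate_left(5, 7, k=1)): [C, D, F, H, B, A, E, G]
After 8 (reverse(3, 6)): [C, D, F, E, A, B, H, G]
After 9 (swap(0, 4)): [A, D, F, E, C, B, H, G]
After 10 (swap(6, 2)): [A, D, H, E, C, B, F, G]
After 11 (swap(3, 6)): [A, D, H, F, C, B, E, G]
After 12 (swap(3, 2)): [A, D, F, H, C, B, E, G]
After 13 (swap(6, 0)): [E, D, F, H, C, B, A, G]
After 14 (swap(3, 6)): [E, D, F, A, C, B, H, G]
After 15 (reverse(4, 6)): [E, D, F, A, H, B, C, G]

Answer: [E, D, F, A, H, B, C, G]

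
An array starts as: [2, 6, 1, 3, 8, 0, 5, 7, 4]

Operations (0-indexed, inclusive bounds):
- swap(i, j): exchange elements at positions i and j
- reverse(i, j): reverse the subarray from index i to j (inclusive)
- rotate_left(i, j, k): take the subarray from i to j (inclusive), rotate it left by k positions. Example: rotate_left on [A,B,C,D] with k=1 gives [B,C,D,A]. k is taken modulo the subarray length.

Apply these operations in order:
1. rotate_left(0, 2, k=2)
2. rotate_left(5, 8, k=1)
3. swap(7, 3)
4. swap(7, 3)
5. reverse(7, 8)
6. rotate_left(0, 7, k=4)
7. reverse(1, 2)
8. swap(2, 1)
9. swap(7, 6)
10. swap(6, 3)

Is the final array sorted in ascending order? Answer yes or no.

Answer: no

Derivation:
After 1 (rotate_left(0, 2, k=2)): [1, 2, 6, 3, 8, 0, 5, 7, 4]
After 2 (rotate_left(5, 8, k=1)): [1, 2, 6, 3, 8, 5, 7, 4, 0]
After 3 (swap(7, 3)): [1, 2, 6, 4, 8, 5, 7, 3, 0]
After 4 (swap(7, 3)): [1, 2, 6, 3, 8, 5, 7, 4, 0]
After 5 (reverse(7, 8)): [1, 2, 6, 3, 8, 5, 7, 0, 4]
After 6 (rotate_left(0, 7, k=4)): [8, 5, 7, 0, 1, 2, 6, 3, 4]
After 7 (reverse(1, 2)): [8, 7, 5, 0, 1, 2, 6, 3, 4]
After 8 (swap(2, 1)): [8, 5, 7, 0, 1, 2, 6, 3, 4]
After 9 (swap(7, 6)): [8, 5, 7, 0, 1, 2, 3, 6, 4]
After 10 (swap(6, 3)): [8, 5, 7, 3, 1, 2, 0, 6, 4]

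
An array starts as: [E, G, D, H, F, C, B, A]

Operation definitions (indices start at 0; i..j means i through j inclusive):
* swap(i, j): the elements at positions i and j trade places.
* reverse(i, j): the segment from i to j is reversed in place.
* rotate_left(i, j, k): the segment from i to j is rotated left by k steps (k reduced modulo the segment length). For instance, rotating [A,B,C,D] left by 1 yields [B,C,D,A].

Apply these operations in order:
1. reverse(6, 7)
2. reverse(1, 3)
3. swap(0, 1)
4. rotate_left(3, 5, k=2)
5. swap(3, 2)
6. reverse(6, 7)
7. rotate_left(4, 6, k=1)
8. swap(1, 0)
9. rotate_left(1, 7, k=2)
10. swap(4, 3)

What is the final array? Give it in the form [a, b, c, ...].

Answer: [E, D, F, G, B, A, H, C]

Derivation:
After 1 (reverse(6, 7)): [E, G, D, H, F, C, A, B]
After 2 (reverse(1, 3)): [E, H, D, G, F, C, A, B]
After 3 (swap(0, 1)): [H, E, D, G, F, C, A, B]
After 4 (rotate_left(3, 5, k=2)): [H, E, D, C, G, F, A, B]
After 5 (swap(3, 2)): [H, E, C, D, G, F, A, B]
After 6 (reverse(6, 7)): [H, E, C, D, G, F, B, A]
After 7 (rotate_left(4, 6, k=1)): [H, E, C, D, F, B, G, A]
After 8 (swap(1, 0)): [E, H, C, D, F, B, G, A]
After 9 (rotate_left(1, 7, k=2)): [E, D, F, B, G, A, H, C]
After 10 (swap(4, 3)): [E, D, F, G, B, A, H, C]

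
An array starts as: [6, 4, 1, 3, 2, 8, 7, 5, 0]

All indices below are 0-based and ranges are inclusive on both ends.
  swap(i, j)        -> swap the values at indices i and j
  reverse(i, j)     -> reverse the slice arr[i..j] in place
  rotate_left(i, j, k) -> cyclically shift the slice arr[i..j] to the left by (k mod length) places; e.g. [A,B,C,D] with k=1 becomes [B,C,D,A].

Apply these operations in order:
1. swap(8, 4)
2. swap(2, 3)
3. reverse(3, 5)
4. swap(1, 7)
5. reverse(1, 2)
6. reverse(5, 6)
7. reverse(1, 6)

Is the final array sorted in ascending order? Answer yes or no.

After 1 (swap(8, 4)): [6, 4, 1, 3, 0, 8, 7, 5, 2]
After 2 (swap(2, 3)): [6, 4, 3, 1, 0, 8, 7, 5, 2]
After 3 (reverse(3, 5)): [6, 4, 3, 8, 0, 1, 7, 5, 2]
After 4 (swap(1, 7)): [6, 5, 3, 8, 0, 1, 7, 4, 2]
After 5 (reverse(1, 2)): [6, 3, 5, 8, 0, 1, 7, 4, 2]
After 6 (reverse(5, 6)): [6, 3, 5, 8, 0, 7, 1, 4, 2]
After 7 (reverse(1, 6)): [6, 1, 7, 0, 8, 5, 3, 4, 2]

Answer: no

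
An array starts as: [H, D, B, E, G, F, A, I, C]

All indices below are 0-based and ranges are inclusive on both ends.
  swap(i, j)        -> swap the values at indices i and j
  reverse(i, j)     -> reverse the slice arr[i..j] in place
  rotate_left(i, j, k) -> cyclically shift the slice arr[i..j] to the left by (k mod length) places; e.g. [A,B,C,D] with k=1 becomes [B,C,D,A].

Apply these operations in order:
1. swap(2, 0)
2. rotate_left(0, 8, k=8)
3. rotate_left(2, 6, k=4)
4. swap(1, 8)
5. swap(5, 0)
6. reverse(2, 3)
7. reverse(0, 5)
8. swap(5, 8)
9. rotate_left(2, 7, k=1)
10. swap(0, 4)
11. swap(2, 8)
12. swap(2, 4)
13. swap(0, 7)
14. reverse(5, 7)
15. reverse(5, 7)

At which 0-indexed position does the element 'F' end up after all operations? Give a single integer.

After 1 (swap(2, 0)): [B, D, H, E, G, F, A, I, C]
After 2 (rotate_left(0, 8, k=8)): [C, B, D, H, E, G, F, A, I]
After 3 (rotate_left(2, 6, k=4)): [C, B, F, D, H, E, G, A, I]
After 4 (swap(1, 8)): [C, I, F, D, H, E, G, A, B]
After 5 (swap(5, 0)): [E, I, F, D, H, C, G, A, B]
After 6 (reverse(2, 3)): [E, I, D, F, H, C, G, A, B]
After 7 (reverse(0, 5)): [C, H, F, D, I, E, G, A, B]
After 8 (swap(5, 8)): [C, H, F, D, I, B, G, A, E]
After 9 (rotate_left(2, 7, k=1)): [C, H, D, I, B, G, A, F, E]
After 10 (swap(0, 4)): [B, H, D, I, C, G, A, F, E]
After 11 (swap(2, 8)): [B, H, E, I, C, G, A, F, D]
After 12 (swap(2, 4)): [B, H, C, I, E, G, A, F, D]
After 13 (swap(0, 7)): [F, H, C, I, E, G, A, B, D]
After 14 (reverse(5, 7)): [F, H, C, I, E, B, A, G, D]
After 15 (reverse(5, 7)): [F, H, C, I, E, G, A, B, D]

Answer: 0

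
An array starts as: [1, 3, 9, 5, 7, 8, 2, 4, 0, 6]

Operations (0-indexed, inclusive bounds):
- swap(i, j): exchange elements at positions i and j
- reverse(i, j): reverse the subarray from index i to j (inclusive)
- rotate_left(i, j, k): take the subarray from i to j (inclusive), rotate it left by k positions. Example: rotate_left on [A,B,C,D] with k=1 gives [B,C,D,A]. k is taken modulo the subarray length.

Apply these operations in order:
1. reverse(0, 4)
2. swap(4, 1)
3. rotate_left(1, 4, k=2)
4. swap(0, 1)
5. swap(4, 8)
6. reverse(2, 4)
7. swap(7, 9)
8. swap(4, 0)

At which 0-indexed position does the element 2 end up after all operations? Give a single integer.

Answer: 6

Derivation:
After 1 (reverse(0, 4)): [7, 5, 9, 3, 1, 8, 2, 4, 0, 6]
After 2 (swap(4, 1)): [7, 1, 9, 3, 5, 8, 2, 4, 0, 6]
After 3 (rotate_left(1, 4, k=2)): [7, 3, 5, 1, 9, 8, 2, 4, 0, 6]
After 4 (swap(0, 1)): [3, 7, 5, 1, 9, 8, 2, 4, 0, 6]
After 5 (swap(4, 8)): [3, 7, 5, 1, 0, 8, 2, 4, 9, 6]
After 6 (reverse(2, 4)): [3, 7, 0, 1, 5, 8, 2, 4, 9, 6]
After 7 (swap(7, 9)): [3, 7, 0, 1, 5, 8, 2, 6, 9, 4]
After 8 (swap(4, 0)): [5, 7, 0, 1, 3, 8, 2, 6, 9, 4]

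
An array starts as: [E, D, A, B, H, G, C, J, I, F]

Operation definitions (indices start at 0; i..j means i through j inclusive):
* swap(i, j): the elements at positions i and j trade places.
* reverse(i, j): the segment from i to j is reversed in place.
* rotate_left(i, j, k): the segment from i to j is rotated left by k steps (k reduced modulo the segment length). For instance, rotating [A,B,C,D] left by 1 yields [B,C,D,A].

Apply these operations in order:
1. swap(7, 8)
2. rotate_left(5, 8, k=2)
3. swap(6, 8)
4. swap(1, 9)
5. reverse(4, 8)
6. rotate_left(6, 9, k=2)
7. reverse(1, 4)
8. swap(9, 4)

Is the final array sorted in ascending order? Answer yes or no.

Answer: no

Derivation:
After 1 (swap(7, 8)): [E, D, A, B, H, G, C, I, J, F]
After 2 (rotate_left(5, 8, k=2)): [E, D, A, B, H, I, J, G, C, F]
After 3 (swap(6, 8)): [E, D, A, B, H, I, C, G, J, F]
After 4 (swap(1, 9)): [E, F, A, B, H, I, C, G, J, D]
After 5 (reverse(4, 8)): [E, F, A, B, J, G, C, I, H, D]
After 6 (rotate_left(6, 9, k=2)): [E, F, A, B, J, G, H, D, C, I]
After 7 (reverse(1, 4)): [E, J, B, A, F, G, H, D, C, I]
After 8 (swap(9, 4)): [E, J, B, A, I, G, H, D, C, F]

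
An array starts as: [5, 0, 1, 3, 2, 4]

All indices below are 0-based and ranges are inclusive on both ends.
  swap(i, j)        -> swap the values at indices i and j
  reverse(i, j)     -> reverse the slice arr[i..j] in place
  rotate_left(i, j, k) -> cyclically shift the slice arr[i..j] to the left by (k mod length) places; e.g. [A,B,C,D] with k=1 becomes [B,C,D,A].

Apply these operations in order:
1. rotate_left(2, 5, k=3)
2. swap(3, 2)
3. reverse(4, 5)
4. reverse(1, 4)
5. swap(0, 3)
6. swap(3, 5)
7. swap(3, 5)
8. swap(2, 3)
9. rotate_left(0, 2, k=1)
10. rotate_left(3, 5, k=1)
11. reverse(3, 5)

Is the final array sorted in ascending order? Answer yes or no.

Answer: no

Derivation:
After 1 (rotate_left(2, 5, k=3)): [5, 0, 4, 1, 3, 2]
After 2 (swap(3, 2)): [5, 0, 1, 4, 3, 2]
After 3 (reverse(4, 5)): [5, 0, 1, 4, 2, 3]
After 4 (reverse(1, 4)): [5, 2, 4, 1, 0, 3]
After 5 (swap(0, 3)): [1, 2, 4, 5, 0, 3]
After 6 (swap(3, 5)): [1, 2, 4, 3, 0, 5]
After 7 (swap(3, 5)): [1, 2, 4, 5, 0, 3]
After 8 (swap(2, 3)): [1, 2, 5, 4, 0, 3]
After 9 (rotate_left(0, 2, k=1)): [2, 5, 1, 4, 0, 3]
After 10 (rotate_left(3, 5, k=1)): [2, 5, 1, 0, 3, 4]
After 11 (reverse(3, 5)): [2, 5, 1, 4, 3, 0]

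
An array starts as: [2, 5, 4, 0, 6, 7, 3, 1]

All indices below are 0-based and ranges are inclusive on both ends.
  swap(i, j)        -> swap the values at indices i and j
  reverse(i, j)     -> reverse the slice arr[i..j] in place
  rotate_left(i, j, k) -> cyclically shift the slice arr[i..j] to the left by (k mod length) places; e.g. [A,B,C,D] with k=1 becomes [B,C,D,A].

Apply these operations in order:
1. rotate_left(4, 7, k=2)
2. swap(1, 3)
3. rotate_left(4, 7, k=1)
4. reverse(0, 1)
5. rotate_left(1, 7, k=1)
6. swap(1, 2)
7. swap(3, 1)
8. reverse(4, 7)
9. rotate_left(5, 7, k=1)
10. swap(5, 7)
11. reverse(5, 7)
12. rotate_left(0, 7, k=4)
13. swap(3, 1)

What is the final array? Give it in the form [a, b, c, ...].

Answer: [2, 3, 6, 7, 0, 1, 4, 5]

Derivation:
After 1 (rotate_left(4, 7, k=2)): [2, 5, 4, 0, 3, 1, 6, 7]
After 2 (swap(1, 3)): [2, 0, 4, 5, 3, 1, 6, 7]
After 3 (rotate_left(4, 7, k=1)): [2, 0, 4, 5, 1, 6, 7, 3]
After 4 (reverse(0, 1)): [0, 2, 4, 5, 1, 6, 7, 3]
After 5 (rotate_left(1, 7, k=1)): [0, 4, 5, 1, 6, 7, 3, 2]
After 6 (swap(1, 2)): [0, 5, 4, 1, 6, 7, 3, 2]
After 7 (swap(3, 1)): [0, 1, 4, 5, 6, 7, 3, 2]
After 8 (reverse(4, 7)): [0, 1, 4, 5, 2, 3, 7, 6]
After 9 (rotate_left(5, 7, k=1)): [0, 1, 4, 5, 2, 7, 6, 3]
After 10 (swap(5, 7)): [0, 1, 4, 5, 2, 3, 6, 7]
After 11 (reverse(5, 7)): [0, 1, 4, 5, 2, 7, 6, 3]
After 12 (rotate_left(0, 7, k=4)): [2, 7, 6, 3, 0, 1, 4, 5]
After 13 (swap(3, 1)): [2, 3, 6, 7, 0, 1, 4, 5]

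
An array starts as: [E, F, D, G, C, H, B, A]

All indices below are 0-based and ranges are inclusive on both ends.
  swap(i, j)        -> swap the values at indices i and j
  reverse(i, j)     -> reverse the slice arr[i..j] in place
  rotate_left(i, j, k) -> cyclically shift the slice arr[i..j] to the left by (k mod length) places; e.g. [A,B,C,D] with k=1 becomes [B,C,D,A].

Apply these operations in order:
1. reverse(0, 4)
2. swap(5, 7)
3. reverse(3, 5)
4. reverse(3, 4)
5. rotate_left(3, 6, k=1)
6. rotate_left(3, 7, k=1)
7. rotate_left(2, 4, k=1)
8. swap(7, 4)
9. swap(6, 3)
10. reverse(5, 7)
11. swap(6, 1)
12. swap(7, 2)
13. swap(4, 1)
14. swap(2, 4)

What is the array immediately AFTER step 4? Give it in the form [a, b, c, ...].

After 1 (reverse(0, 4)): [C, G, D, F, E, H, B, A]
After 2 (swap(5, 7)): [C, G, D, F, E, A, B, H]
After 3 (reverse(3, 5)): [C, G, D, A, E, F, B, H]
After 4 (reverse(3, 4)): [C, G, D, E, A, F, B, H]

Answer: [C, G, D, E, A, F, B, H]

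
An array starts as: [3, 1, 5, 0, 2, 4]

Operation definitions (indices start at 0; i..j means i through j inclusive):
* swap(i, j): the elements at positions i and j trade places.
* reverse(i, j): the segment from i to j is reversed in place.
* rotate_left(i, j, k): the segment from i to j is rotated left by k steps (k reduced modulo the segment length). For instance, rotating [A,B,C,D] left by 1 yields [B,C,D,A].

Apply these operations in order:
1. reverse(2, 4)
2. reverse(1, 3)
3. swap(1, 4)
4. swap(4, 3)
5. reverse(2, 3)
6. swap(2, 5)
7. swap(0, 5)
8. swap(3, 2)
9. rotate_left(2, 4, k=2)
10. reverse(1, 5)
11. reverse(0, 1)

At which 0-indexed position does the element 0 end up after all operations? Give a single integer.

After 1 (reverse(2, 4)): [3, 1, 2, 0, 5, 4]
After 2 (reverse(1, 3)): [3, 0, 2, 1, 5, 4]
After 3 (swap(1, 4)): [3, 5, 2, 1, 0, 4]
After 4 (swap(4, 3)): [3, 5, 2, 0, 1, 4]
After 5 (reverse(2, 3)): [3, 5, 0, 2, 1, 4]
After 6 (swap(2, 5)): [3, 5, 4, 2, 1, 0]
After 7 (swap(0, 5)): [0, 5, 4, 2, 1, 3]
After 8 (swap(3, 2)): [0, 5, 2, 4, 1, 3]
After 9 (rotate_left(2, 4, k=2)): [0, 5, 1, 2, 4, 3]
After 10 (reverse(1, 5)): [0, 3, 4, 2, 1, 5]
After 11 (reverse(0, 1)): [3, 0, 4, 2, 1, 5]

Answer: 1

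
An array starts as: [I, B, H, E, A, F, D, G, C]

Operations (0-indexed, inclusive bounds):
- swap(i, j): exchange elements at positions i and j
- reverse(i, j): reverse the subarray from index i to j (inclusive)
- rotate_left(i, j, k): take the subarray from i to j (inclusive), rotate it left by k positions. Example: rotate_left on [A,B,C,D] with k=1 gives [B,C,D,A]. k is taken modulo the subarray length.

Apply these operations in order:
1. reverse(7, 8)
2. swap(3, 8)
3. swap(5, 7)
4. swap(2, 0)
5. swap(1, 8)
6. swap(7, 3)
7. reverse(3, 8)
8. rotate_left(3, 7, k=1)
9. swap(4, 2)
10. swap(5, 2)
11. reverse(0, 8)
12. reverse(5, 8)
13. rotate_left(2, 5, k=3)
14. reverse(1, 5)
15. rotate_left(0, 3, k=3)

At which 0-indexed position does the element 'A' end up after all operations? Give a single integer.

After 1 (reverse(7, 8)): [I, B, H, E, A, F, D, C, G]
After 2 (swap(3, 8)): [I, B, H, G, A, F, D, C, E]
After 3 (swap(5, 7)): [I, B, H, G, A, C, D, F, E]
After 4 (swap(2, 0)): [H, B, I, G, A, C, D, F, E]
After 5 (swap(1, 8)): [H, E, I, G, A, C, D, F, B]
After 6 (swap(7, 3)): [H, E, I, F, A, C, D, G, B]
After 7 (reverse(3, 8)): [H, E, I, B, G, D, C, A, F]
After 8 (rotate_left(3, 7, k=1)): [H, E, I, G, D, C, A, B, F]
After 9 (swap(4, 2)): [H, E, D, G, I, C, A, B, F]
After 10 (swap(5, 2)): [H, E, C, G, I, D, A, B, F]
After 11 (reverse(0, 8)): [F, B, A, D, I, G, C, E, H]
After 12 (reverse(5, 8)): [F, B, A, D, I, H, E, C, G]
After 13 (rotate_left(2, 5, k=3)): [F, B, H, A, D, I, E, C, G]
After 14 (reverse(1, 5)): [F, I, D, A, H, B, E, C, G]
After 15 (rotate_left(0, 3, k=3)): [A, F, I, D, H, B, E, C, G]

Answer: 0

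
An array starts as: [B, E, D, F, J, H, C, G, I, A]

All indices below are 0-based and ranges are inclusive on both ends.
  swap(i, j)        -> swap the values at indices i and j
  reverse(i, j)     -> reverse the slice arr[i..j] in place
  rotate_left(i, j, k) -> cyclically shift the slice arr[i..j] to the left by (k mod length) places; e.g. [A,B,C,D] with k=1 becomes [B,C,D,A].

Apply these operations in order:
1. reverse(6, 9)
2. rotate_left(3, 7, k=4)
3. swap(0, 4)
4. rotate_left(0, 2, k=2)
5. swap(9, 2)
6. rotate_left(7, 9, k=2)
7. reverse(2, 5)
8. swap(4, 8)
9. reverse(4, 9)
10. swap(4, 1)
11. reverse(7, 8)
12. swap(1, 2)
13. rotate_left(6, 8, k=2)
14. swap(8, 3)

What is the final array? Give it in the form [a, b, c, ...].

After 1 (reverse(6, 9)): [B, E, D, F, J, H, A, I, G, C]
After 2 (rotate_left(3, 7, k=4)): [B, E, D, I, F, J, H, A, G, C]
After 3 (swap(0, 4)): [F, E, D, I, B, J, H, A, G, C]
After 4 (rotate_left(0, 2, k=2)): [D, F, E, I, B, J, H, A, G, C]
After 5 (swap(9, 2)): [D, F, C, I, B, J, H, A, G, E]
After 6 (rotate_left(7, 9, k=2)): [D, F, C, I, B, J, H, E, A, G]
After 7 (reverse(2, 5)): [D, F, J, B, I, C, H, E, A, G]
After 8 (swap(4, 8)): [D, F, J, B, A, C, H, E, I, G]
After 9 (reverse(4, 9)): [D, F, J, B, G, I, E, H, C, A]
After 10 (swap(4, 1)): [D, G, J, B, F, I, E, H, C, A]
After 11 (reverse(7, 8)): [D, G, J, B, F, I, E, C, H, A]
After 12 (swap(1, 2)): [D, J, G, B, F, I, E, C, H, A]
After 13 (rotate_left(6, 8, k=2)): [D, J, G, B, F, I, H, E, C, A]
After 14 (swap(8, 3)): [D, J, G, C, F, I, H, E, B, A]

Answer: [D, J, G, C, F, I, H, E, B, A]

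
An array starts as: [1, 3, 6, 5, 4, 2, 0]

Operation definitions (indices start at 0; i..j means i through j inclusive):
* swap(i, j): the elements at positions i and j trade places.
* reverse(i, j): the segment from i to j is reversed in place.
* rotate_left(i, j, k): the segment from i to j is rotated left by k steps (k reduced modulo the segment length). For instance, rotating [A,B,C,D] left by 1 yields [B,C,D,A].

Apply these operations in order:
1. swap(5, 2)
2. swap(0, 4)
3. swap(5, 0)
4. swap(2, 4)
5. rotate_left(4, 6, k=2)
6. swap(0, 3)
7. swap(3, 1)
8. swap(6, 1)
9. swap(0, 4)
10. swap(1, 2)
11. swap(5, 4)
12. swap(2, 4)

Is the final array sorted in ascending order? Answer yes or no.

Answer: yes

Derivation:
After 1 (swap(5, 2)): [1, 3, 2, 5, 4, 6, 0]
After 2 (swap(0, 4)): [4, 3, 2, 5, 1, 6, 0]
After 3 (swap(5, 0)): [6, 3, 2, 5, 1, 4, 0]
After 4 (swap(2, 4)): [6, 3, 1, 5, 2, 4, 0]
After 5 (rotate_left(4, 6, k=2)): [6, 3, 1, 5, 0, 2, 4]
After 6 (swap(0, 3)): [5, 3, 1, 6, 0, 2, 4]
After 7 (swap(3, 1)): [5, 6, 1, 3, 0, 2, 4]
After 8 (swap(6, 1)): [5, 4, 1, 3, 0, 2, 6]
After 9 (swap(0, 4)): [0, 4, 1, 3, 5, 2, 6]
After 10 (swap(1, 2)): [0, 1, 4, 3, 5, 2, 6]
After 11 (swap(5, 4)): [0, 1, 4, 3, 2, 5, 6]
After 12 (swap(2, 4)): [0, 1, 2, 3, 4, 5, 6]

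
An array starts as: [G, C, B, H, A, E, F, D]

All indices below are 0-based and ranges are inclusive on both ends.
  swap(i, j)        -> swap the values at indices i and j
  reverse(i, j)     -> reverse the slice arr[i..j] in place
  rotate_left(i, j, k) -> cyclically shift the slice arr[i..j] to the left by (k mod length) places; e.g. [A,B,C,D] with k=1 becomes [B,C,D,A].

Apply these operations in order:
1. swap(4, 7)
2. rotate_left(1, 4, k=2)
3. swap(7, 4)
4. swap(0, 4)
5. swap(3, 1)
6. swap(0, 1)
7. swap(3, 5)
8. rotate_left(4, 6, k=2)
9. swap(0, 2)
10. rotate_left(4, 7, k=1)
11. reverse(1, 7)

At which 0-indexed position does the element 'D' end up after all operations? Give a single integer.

Answer: 0

Derivation:
After 1 (swap(4, 7)): [G, C, B, H, D, E, F, A]
After 2 (rotate_left(1, 4, k=2)): [G, H, D, C, B, E, F, A]
After 3 (swap(7, 4)): [G, H, D, C, A, E, F, B]
After 4 (swap(0, 4)): [A, H, D, C, G, E, F, B]
After 5 (swap(3, 1)): [A, C, D, H, G, E, F, B]
After 6 (swap(0, 1)): [C, A, D, H, G, E, F, B]
After 7 (swap(3, 5)): [C, A, D, E, G, H, F, B]
After 8 (rotate_left(4, 6, k=2)): [C, A, D, E, F, G, H, B]
After 9 (swap(0, 2)): [D, A, C, E, F, G, H, B]
After 10 (rotate_left(4, 7, k=1)): [D, A, C, E, G, H, B, F]
After 11 (reverse(1, 7)): [D, F, B, H, G, E, C, A]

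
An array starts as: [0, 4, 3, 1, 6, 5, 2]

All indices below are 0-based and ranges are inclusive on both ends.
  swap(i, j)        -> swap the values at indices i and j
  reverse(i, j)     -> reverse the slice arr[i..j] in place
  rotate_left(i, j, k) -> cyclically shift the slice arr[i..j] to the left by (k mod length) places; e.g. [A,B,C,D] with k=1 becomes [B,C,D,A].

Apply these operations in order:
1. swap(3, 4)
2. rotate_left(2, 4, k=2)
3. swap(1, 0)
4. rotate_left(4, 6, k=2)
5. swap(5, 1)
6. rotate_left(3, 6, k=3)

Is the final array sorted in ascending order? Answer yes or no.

Answer: no

Derivation:
After 1 (swap(3, 4)): [0, 4, 3, 6, 1, 5, 2]
After 2 (rotate_left(2, 4, k=2)): [0, 4, 1, 3, 6, 5, 2]
After 3 (swap(1, 0)): [4, 0, 1, 3, 6, 5, 2]
After 4 (rotate_left(4, 6, k=2)): [4, 0, 1, 3, 2, 6, 5]
After 5 (swap(5, 1)): [4, 6, 1, 3, 2, 0, 5]
After 6 (rotate_left(3, 6, k=3)): [4, 6, 1, 5, 3, 2, 0]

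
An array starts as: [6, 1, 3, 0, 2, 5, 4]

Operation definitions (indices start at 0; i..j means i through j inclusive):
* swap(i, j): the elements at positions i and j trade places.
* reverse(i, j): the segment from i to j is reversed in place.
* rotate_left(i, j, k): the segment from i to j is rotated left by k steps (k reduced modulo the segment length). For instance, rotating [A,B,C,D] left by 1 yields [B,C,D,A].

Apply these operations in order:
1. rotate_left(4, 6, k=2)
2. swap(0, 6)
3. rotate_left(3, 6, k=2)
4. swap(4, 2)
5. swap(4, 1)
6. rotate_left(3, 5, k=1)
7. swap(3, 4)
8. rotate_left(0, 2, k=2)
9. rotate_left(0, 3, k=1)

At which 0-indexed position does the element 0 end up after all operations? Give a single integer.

Answer: 2

Derivation:
After 1 (rotate_left(4, 6, k=2)): [6, 1, 3, 0, 4, 2, 5]
After 2 (swap(0, 6)): [5, 1, 3, 0, 4, 2, 6]
After 3 (rotate_left(3, 6, k=2)): [5, 1, 3, 2, 6, 0, 4]
After 4 (swap(4, 2)): [5, 1, 6, 2, 3, 0, 4]
After 5 (swap(4, 1)): [5, 3, 6, 2, 1, 0, 4]
After 6 (rotate_left(3, 5, k=1)): [5, 3, 6, 1, 0, 2, 4]
After 7 (swap(3, 4)): [5, 3, 6, 0, 1, 2, 4]
After 8 (rotate_left(0, 2, k=2)): [6, 5, 3, 0, 1, 2, 4]
After 9 (rotate_left(0, 3, k=1)): [5, 3, 0, 6, 1, 2, 4]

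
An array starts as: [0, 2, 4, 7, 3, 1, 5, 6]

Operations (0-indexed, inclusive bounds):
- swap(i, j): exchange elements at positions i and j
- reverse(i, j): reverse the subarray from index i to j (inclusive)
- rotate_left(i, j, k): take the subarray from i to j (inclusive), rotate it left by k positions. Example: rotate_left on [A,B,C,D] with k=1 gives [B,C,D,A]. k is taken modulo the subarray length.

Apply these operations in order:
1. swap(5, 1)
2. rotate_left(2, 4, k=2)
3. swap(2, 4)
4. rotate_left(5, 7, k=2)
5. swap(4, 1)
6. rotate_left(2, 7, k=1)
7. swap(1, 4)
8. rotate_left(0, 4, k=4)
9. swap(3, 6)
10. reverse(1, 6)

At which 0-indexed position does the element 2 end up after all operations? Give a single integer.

Answer: 2

Derivation:
After 1 (swap(5, 1)): [0, 1, 4, 7, 3, 2, 5, 6]
After 2 (rotate_left(2, 4, k=2)): [0, 1, 3, 4, 7, 2, 5, 6]
After 3 (swap(2, 4)): [0, 1, 7, 4, 3, 2, 5, 6]
After 4 (rotate_left(5, 7, k=2)): [0, 1, 7, 4, 3, 6, 2, 5]
After 5 (swap(4, 1)): [0, 3, 7, 4, 1, 6, 2, 5]
After 6 (rotate_left(2, 7, k=1)): [0, 3, 4, 1, 6, 2, 5, 7]
After 7 (swap(1, 4)): [0, 6, 4, 1, 3, 2, 5, 7]
After 8 (rotate_left(0, 4, k=4)): [3, 0, 6, 4, 1, 2, 5, 7]
After 9 (swap(3, 6)): [3, 0, 6, 5, 1, 2, 4, 7]
After 10 (reverse(1, 6)): [3, 4, 2, 1, 5, 6, 0, 7]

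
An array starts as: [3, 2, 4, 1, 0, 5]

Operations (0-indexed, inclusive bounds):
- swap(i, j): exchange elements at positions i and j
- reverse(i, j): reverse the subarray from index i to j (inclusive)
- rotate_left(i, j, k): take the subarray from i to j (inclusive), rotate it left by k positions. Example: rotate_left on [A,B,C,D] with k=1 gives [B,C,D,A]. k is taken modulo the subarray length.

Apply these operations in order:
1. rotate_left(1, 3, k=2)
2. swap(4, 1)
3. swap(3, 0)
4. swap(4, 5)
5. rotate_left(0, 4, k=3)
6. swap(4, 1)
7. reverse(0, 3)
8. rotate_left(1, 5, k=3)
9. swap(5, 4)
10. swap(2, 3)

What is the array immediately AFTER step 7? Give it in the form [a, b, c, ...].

After 1 (rotate_left(1, 3, k=2)): [3, 1, 2, 4, 0, 5]
After 2 (swap(4, 1)): [3, 0, 2, 4, 1, 5]
After 3 (swap(3, 0)): [4, 0, 2, 3, 1, 5]
After 4 (swap(4, 5)): [4, 0, 2, 3, 5, 1]
After 5 (rotate_left(0, 4, k=3)): [3, 5, 4, 0, 2, 1]
After 6 (swap(4, 1)): [3, 2, 4, 0, 5, 1]
After 7 (reverse(0, 3)): [0, 4, 2, 3, 5, 1]

Answer: [0, 4, 2, 3, 5, 1]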